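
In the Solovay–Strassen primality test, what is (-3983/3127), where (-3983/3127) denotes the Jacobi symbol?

-1

(-3983/3127)
  = (2271/3127)    [-3983 ≡ 2271 mod 3127]
  = -(3127/2271)    [QR: both ≡ 3 mod 4, sign flips]
  = -(856/2271)    [3127 ≡ 856 mod 2271]
  = -(107/2271)    [2271 ≡ 7 mod 8 ⇒ (2/2271)^3 = +1]
  = (2271/107)    [QR: both ≡ 3 mod 4, sign flips]
  = (24/107)    [2271 ≡ 24 mod 107]
  = -(3/107)    [107 ≡ 3 mod 8 ⇒ (2/107)^3 = -1]
  = (107/3)    [QR: both ≡ 3 mod 4, sign flips]
  = (2/3)    [107 ≡ 2 mod 3]
  = -(1/3)    [3 ≡ 3 mod 8 ⇒ (2/3) = -1]
  = -1    [(1/3) = 1]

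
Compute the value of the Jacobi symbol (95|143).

-1

Both 95 ≡ 3 and 143 ≡ 3 (mod 4), so reciprocity gives (95|143) = -(143|95). Reduce: 143 ≡ 48 (mod 95). Now have -(48|95).
Factor out 2: 48 = 2^4·3. Since 95 ≡ 7 (mod 8), (2|95) = +1, and (2|95)^4 = +1. Now have -(3|95).
Both 3 ≡ 3 and 95 ≡ 3 (mod 4), so reciprocity gives (3|95) = -(95|3). Reduce: 95 ≡ 2 (mod 3). Now have (2|3).
Factor out 2: 2 = 2. Since 3 ≡ 3 (mod 8), (2|3) = -1. Now have -(1|3).
(1|3) = 1. Collecting the sign factors: -1.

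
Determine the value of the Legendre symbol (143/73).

(143/73)
  = (70/73)    [143 ≡ 70 mod 73]
  = (35/73)    [73 ≡ 1 mod 8 ⇒ (2/73) = +1]
  = (73/35)    [QR: 73 ≡ 1 mod 4, sign kept]
  = (3/35)    [73 ≡ 3 mod 35]
  = -(35/3)    [QR: both ≡ 3 mod 4, sign flips]
  = -(2/3)    [35 ≡ 2 mod 3]
  = (1/3)    [3 ≡ 3 mod 8 ⇒ (2/3) = -1]
  = 1    [(1/3) = 1]

1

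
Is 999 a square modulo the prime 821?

no

(999/821)
  = (178/821)    [999 ≡ 178 mod 821]
  = -(89/821)    [821 ≡ 5 mod 8 ⇒ (2/821) = -1]
  = -(821/89)    [QR: 89 ≡ 1 mod 4, sign kept]
  = -(20/89)    [821 ≡ 20 mod 89]
  = -(5/89)    [89 ≡ 1 mod 8 ⇒ (2/89)^2 = +1]
  = -(89/5)    [QR: 5 ≡ 1 mod 4, sign kept]
  = -(4/5)    [89 ≡ 4 mod 5]
  = -(1/5)    [5 ≡ 5 mod 8 ⇒ (2/5)^2 = +1]
  = -1    [(1/5) = 1]
(999/821) = -1, and 821 is prime, so 999 is not a quadratic residue mod 821.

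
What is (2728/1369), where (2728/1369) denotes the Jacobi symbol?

(2728/1369)
  = (1359/1369)    [2728 ≡ 1359 mod 1369]
  = (1369/1359)    [QR: 1369 ≡ 1 mod 4, sign kept]
  = (10/1359)    [1369 ≡ 10 mod 1359]
  = (5/1359)    [1359 ≡ 7 mod 8 ⇒ (2/1359) = +1]
  = (1359/5)    [QR: 5 ≡ 1 mod 4, sign kept]
  = (4/5)    [1359 ≡ 4 mod 5]
  = (1/5)    [5 ≡ 5 mod 8 ⇒ (2/5)^2 = +1]
  = 1    [(1/5) = 1]

1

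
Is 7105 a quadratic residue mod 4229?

Reduce the numerator: 7105 ≡ 2876 (mod 4229), so (7105/4229) = (2876/4229).
Factor out 2: 2876 = 2^2·719. Since 4229 ≡ 5 (mod 8), (2/4229) = -1, and (2/4229)^2 = +1. Now have (719/4229).
4229 ≡ 1 (mod 4), so quadratic reciprocity gives (719/4229) = (4229/719). Reduce: 4229 ≡ 634 (mod 719). Now have (634/719).
Factor out 2: 634 = 2·317. Since 719 ≡ 7 (mod 8), (2/719) = +1. Now have (317/719).
317 ≡ 1 (mod 4), so quadratic reciprocity gives (317/719) = (719/317). Reduce: 719 ≡ 85 (mod 317). Now have (85/317).
85 ≡ 1 (mod 4), so quadratic reciprocity gives (85/317) = (317/85). Reduce: 317 ≡ 62 (mod 85). Now have (62/85).
Factor out 2: 62 = 2·31. Since 85 ≡ 5 (mod 8), (2/85) = -1. Now have -(31/85).
85 ≡ 1 (mod 4), so quadratic reciprocity gives (31/85) = (85/31). Reduce: 85 ≡ 23 (mod 31). Now have -(23/31).
Both 23 ≡ 3 and 31 ≡ 3 (mod 4), so reciprocity gives (23/31) = -(31/23). Reduce: 31 ≡ 8 (mod 23). Now have (8/23).
Factor out 2: 8 = 2^3. Since 23 ≡ 7 (mod 8), (2/23) = +1, and (2/23)^3 = +1. Now have (1/23).
(1/23) = 1. Collecting the sign factors: 1.
The Legendre symbol is 1, so x^2 ≡ 7105 (mod 4229) has solution.

yes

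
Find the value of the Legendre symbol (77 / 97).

-1

(77 / 97)
  = (97 / 77)    [QR: 77 ≡ 1 mod 4, sign kept]
  = (20 / 77)    [97 ≡ 20 mod 77]
  = (5 / 77)    [77 ≡ 5 mod 8 ⇒ (2 / 77)^2 = +1]
  = (77 / 5)    [QR: 5 ≡ 1 mod 4, sign kept]
  = (2 / 5)    [77 ≡ 2 mod 5]
  = -(1 / 5)    [5 ≡ 5 mod 8 ⇒ (2 / 5) = -1]
  = -1    [(1 / 5) = 1]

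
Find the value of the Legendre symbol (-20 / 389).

(-20 / 389)
  = (369 / 389)    [-20 ≡ 369 mod 389]
  = (389 / 369)    [QR: 369 ≡ 1 mod 4, sign kept]
  = (20 / 369)    [389 ≡ 20 mod 369]
  = (5 / 369)    [369 ≡ 1 mod 8 ⇒ (2 / 369)^2 = +1]
  = (369 / 5)    [QR: 5 ≡ 1 mod 4, sign kept]
  = (4 / 5)    [369 ≡ 4 mod 5]
  = (1 / 5)    [5 ≡ 5 mod 8 ⇒ (2 / 5)^2 = +1]
  = 1    [(1 / 5) = 1]

1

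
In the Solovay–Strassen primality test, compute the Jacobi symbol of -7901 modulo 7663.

Reduce the numerator: -7901 ≡ 7425 (mod 7663), so (-7901/7663) = (7425/7663).
7425 ≡ 1 (mod 4), so quadratic reciprocity gives (7425/7663) = (7663/7425). Reduce: 7663 ≡ 238 (mod 7425). Now have (238/7425).
Factor out 2: 238 = 2·119. Since 7425 ≡ 1 (mod 8), (2/7425) = +1. Now have (119/7425).
7425 ≡ 1 (mod 4), so quadratic reciprocity gives (119/7425) = (7425/119). Reduce: 7425 ≡ 47 (mod 119). Now have (47/119).
Both 47 ≡ 3 and 119 ≡ 3 (mod 4), so reciprocity gives (47/119) = -(119/47). Reduce: 119 ≡ 25 (mod 47). Now have -(25/47).
25 ≡ 1 (mod 4), so quadratic reciprocity gives (25/47) = (47/25). Reduce: 47 ≡ 22 (mod 25). Now have -(22/25).
Factor out 2: 22 = 2·11. Since 25 ≡ 1 (mod 8), (2/25) = +1. Now have -(11/25).
25 ≡ 1 (mod 4), so quadratic reciprocity gives (11/25) = (25/11). Reduce: 25 ≡ 3 (mod 11). Now have -(3/11).
Both 3 ≡ 3 and 11 ≡ 3 (mod 4), so reciprocity gives (3/11) = -(11/3). Reduce: 11 ≡ 2 (mod 3). Now have (2/3).
Factor out 2: 2 = 2. Since 3 ≡ 3 (mod 8), (2/3) = -1. Now have -(1/3).
(1/3) = 1. Collecting the sign factors: -1.

-1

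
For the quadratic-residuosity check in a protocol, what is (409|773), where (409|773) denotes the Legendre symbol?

1

409 ≡ 1 (mod 4), so quadratic reciprocity gives (409|773) = (773|409). Reduce: 773 ≡ 364 (mod 409). Now have (364|409).
Factor out 2: 364 = 2^2·91. Since 409 ≡ 1 (mod 8), (2|409) = +1, and (2|409)^2 = +1. Now have (91|409).
409 ≡ 1 (mod 4), so quadratic reciprocity gives (91|409) = (409|91). Reduce: 409 ≡ 45 (mod 91). Now have (45|91).
45 ≡ 1 (mod 4), so quadratic reciprocity gives (45|91) = (91|45). Reduce: 91 ≡ 1 (mod 45). Now have (1|45).
(1|45) = 1. Collecting the sign factors: 1.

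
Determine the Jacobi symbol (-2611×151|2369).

-1

By multiplicativity, (-2611·151|2369) = (-2611|2369)·(151|2369).
First factor (-2611|2369):
Reduce the numerator: -2611 ≡ 2127 (mod 2369), so (-2611|2369) = (2127|2369).
2369 ≡ 1 (mod 4), so quadratic reciprocity gives (2127|2369) = (2369|2127). Reduce: 2369 ≡ 242 (mod 2127). Now have (242|2127).
Factor out 2: 242 = 2·121. Since 2127 ≡ 7 (mod 8), (2|2127) = +1. Now have (121|2127).
121 ≡ 1 (mod 4), so quadratic reciprocity gives (121|2127) = (2127|121). Reduce: 2127 ≡ 70 (mod 121). Now have (70|121).
Factor out 2: 70 = 2·35. Since 121 ≡ 1 (mod 8), (2|121) = +1. Now have (35|121).
121 ≡ 1 (mod 4), so quadratic reciprocity gives (35|121) = (121|35). Reduce: 121 ≡ 16 (mod 35). Now have (16|35).
Factor out 2: 16 = 2^4. Since 35 ≡ 3 (mod 8), (2|35) = -1, and (2|35)^4 = +1. Now have (1|35).
(1|35) = 1. Collecting the sign factors: 1.
Second factor (151|2369):
2369 ≡ 1 (mod 4), so quadratic reciprocity gives (151|2369) = (2369|151). Reduce: 2369 ≡ 104 (mod 151). Now have (104|151).
Factor out 2: 104 = 2^3·13. Since 151 ≡ 7 (mod 8), (2|151) = +1, and (2|151)^3 = +1. Now have (13|151).
13 ≡ 1 (mod 4), so quadratic reciprocity gives (13|151) = (151|13). Reduce: 151 ≡ 8 (mod 13). Now have (8|13).
Factor out 2: 8 = 2^3. Since 13 ≡ 5 (mod 8), (2|13) = -1, and (2|13)^3 = -1. Now have -(1|13).
(1|13) = 1. Collecting the sign factors: -1.
Product: (1)·(-1) = -1.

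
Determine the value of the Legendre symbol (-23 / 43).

-1

Reduce the numerator: -23 ≡ 20 (mod 43), so (-23 / 43) = (20 / 43).
Factor out 2: 20 = 2^2·5. Since 43 ≡ 3 (mod 8), (2 / 43) = -1, and (2 / 43)^2 = +1. Now have (5 / 43).
5 ≡ 1 (mod 4), so quadratic reciprocity gives (5 / 43) = (43 / 5). Reduce: 43 ≡ 3 (mod 5). Now have (3 / 5).
5 ≡ 1 (mod 4), so quadratic reciprocity gives (3 / 5) = (5 / 3). Reduce: 5 ≡ 2 (mod 3). Now have (2 / 3).
Factor out 2: 2 = 2. Since 3 ≡ 3 (mod 8), (2 / 3) = -1. Now have -(1 / 3).
(1 / 3) = 1. Collecting the sign factors: -1.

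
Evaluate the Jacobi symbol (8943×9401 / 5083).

By multiplicativity, (8943·9401 / 5083) = (8943 / 5083)·(9401 / 5083).
First factor (8943 / 5083):
(8943 / 5083)
  = (3860 / 5083)    [8943 ≡ 3860 mod 5083]
  = (965 / 5083)    [5083 ≡ 3 mod 8 ⇒ (2 / 5083)^2 = +1]
  = (5083 / 965)    [QR: 965 ≡ 1 mod 4, sign kept]
  = (258 / 965)    [5083 ≡ 258 mod 965]
  = -(129 / 965)    [965 ≡ 5 mod 8 ⇒ (2 / 965) = -1]
  = -(965 / 129)    [QR: 129 ≡ 1 mod 4, sign kept]
  = -(62 / 129)    [965 ≡ 62 mod 129]
  = -(31 / 129)    [129 ≡ 1 mod 8 ⇒ (2 / 129) = +1]
  = -(129 / 31)    [QR: 129 ≡ 1 mod 4, sign kept]
  = -(5 / 31)    [129 ≡ 5 mod 31]
  = -(31 / 5)    [QR: 5 ≡ 1 mod 4, sign kept]
  = -(1 / 5)    [31 ≡ 1 mod 5]
  = -1    [(1 / 5) = 1]
Second factor (9401 / 5083):
(9401 / 5083)
  = (4318 / 5083)    [9401 ≡ 4318 mod 5083]
  = -(2159 / 5083)    [5083 ≡ 3 mod 8 ⇒ (2 / 5083) = -1]
  = (5083 / 2159)    [QR: both ≡ 3 mod 4, sign flips]
  = (765 / 2159)    [5083 ≡ 765 mod 2159]
  = (2159 / 765)    [QR: 765 ≡ 1 mod 4, sign kept]
  = (629 / 765)    [2159 ≡ 629 mod 765]
  = (765 / 629)    [QR: 629 ≡ 1 mod 4, sign kept]
  = (136 / 629)    [765 ≡ 136 mod 629]
  = -(17 / 629)    [629 ≡ 5 mod 8 ⇒ (2 / 629)^3 = -1]
  = -(629 / 17)    [QR: 17 ≡ 1 mod 4, sign kept]
  = -(0 / 17)    [629 ≡ 0 mod 17]
  = 0    [numerator 0, gcd > 1]
Product: (-1)·(0) = 0.

0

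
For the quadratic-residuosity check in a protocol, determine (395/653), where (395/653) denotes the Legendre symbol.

653 ≡ 1 (mod 4), so quadratic reciprocity gives (395/653) = (653/395). Reduce: 653 ≡ 258 (mod 395). Now have (258/395).
Factor out 2: 258 = 2·129. Since 395 ≡ 3 (mod 8), (2/395) = -1. Now have -(129/395).
129 ≡ 1 (mod 4), so quadratic reciprocity gives (129/395) = (395/129). Reduce: 395 ≡ 8 (mod 129). Now have -(8/129).
Factor out 2: 8 = 2^3. Since 129 ≡ 1 (mod 8), (2/129) = +1, and (2/129)^3 = +1. Now have -(1/129).
(1/129) = 1. Collecting the sign factors: -1.

-1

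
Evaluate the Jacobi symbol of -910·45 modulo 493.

1

By multiplicativity, (-910·45 / 493) = (-910 / 493)·(45 / 493).
First factor (-910 / 493):
Pull out -1: (-910 / 493) = (-1 / 493)·(910 / 493). Since 493 ≡ 1 (mod 4), (-1 / 493) = +1. Now have (910 / 493).
Reduce the numerator: 910 ≡ 417 (mod 493), so (910 / 493) = (417 / 493).
417 ≡ 1 (mod 4), so quadratic reciprocity gives (417 / 493) = (493 / 417). Reduce: 493 ≡ 76 (mod 417). Now have (76 / 417).
Factor out 2: 76 = 2^2·19. Since 417 ≡ 1 (mod 8), (2 / 417) = +1, and (2 / 417)^2 = +1. Now have (19 / 417).
417 ≡ 1 (mod 4), so quadratic reciprocity gives (19 / 417) = (417 / 19). Reduce: 417 ≡ 18 (mod 19). Now have (18 / 19).
Factor out 2: 18 = 2·9. Since 19 ≡ 3 (mod 8), (2 / 19) = -1. Now have -(9 / 19).
9 ≡ 1 (mod 4), so quadratic reciprocity gives (9 / 19) = (19 / 9). Reduce: 19 ≡ 1 (mod 9). Now have -(1 / 9).
(1 / 9) = 1. Collecting the sign factors: -1.
Second factor (45 / 493):
45 ≡ 1 (mod 4), so quadratic reciprocity gives (45 / 493) = (493 / 45). Reduce: 493 ≡ 43 (mod 45). Now have (43 / 45).
45 ≡ 1 (mod 4), so quadratic reciprocity gives (43 / 45) = (45 / 43). Reduce: 45 ≡ 2 (mod 43). Now have (2 / 43).
Factor out 2: 2 = 2. Since 43 ≡ 3 (mod 8), (2 / 43) = -1. Now have -(1 / 43).
(1 / 43) = 1. Collecting the sign factors: -1.
Product: (-1)·(-1) = 1.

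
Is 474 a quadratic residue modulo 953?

no

Factor out 2: 474 = 2·237. Since 953 ≡ 1 (mod 8), (2/953) = +1. Now have (237/953).
237 ≡ 1 (mod 4), so quadratic reciprocity gives (237/953) = (953/237). Reduce: 953 ≡ 5 (mod 237). Now have (5/237).
5 ≡ 1 (mod 4), so quadratic reciprocity gives (5/237) = (237/5). Reduce: 237 ≡ 2 (mod 5). Now have (2/5).
Factor out 2: 2 = 2. Since 5 ≡ 5 (mod 8), (2/5) = -1. Now have -(1/5).
(1/5) = 1. Collecting the sign factors: -1.
The Legendre symbol is -1, so x^2 ≡ 474 (mod 953) has no solution.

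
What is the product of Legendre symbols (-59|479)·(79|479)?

By multiplicativity, (-59·79|479) = (-59|479)·(79|479).
First factor (-59|479):
Pull out -1: (-59|479) = (-1|479)·(59|479). Since 479 ≡ 3 (mod 4), (-1|479) = -1. Now have -(59|479).
Both 59 ≡ 3 and 479 ≡ 3 (mod 4), so reciprocity gives (59|479) = -(479|59). Reduce: 479 ≡ 7 (mod 59). Now have (7|59).
Both 7 ≡ 3 and 59 ≡ 3 (mod 4), so reciprocity gives (7|59) = -(59|7). Reduce: 59 ≡ 3 (mod 7). Now have -(3|7).
Both 3 ≡ 3 and 7 ≡ 3 (mod 4), so reciprocity gives (3|7) = -(7|3). Reduce: 7 ≡ 1 (mod 3). Now have (1|3).
(1|3) = 1. Collecting the sign factors: 1.
Second factor (79|479):
Both 79 ≡ 3 and 479 ≡ 3 (mod 4), so reciprocity gives (79|479) = -(479|79). Reduce: 479 ≡ 5 (mod 79). Now have -(5|79).
5 ≡ 1 (mod 4), so quadratic reciprocity gives (5|79) = (79|5). Reduce: 79 ≡ 4 (mod 5). Now have -(4|5).
Factor out 2: 4 = 2^2. Since 5 ≡ 5 (mod 8), (2|5) = -1, and (2|5)^2 = +1. Now have -(1|5).
(1|5) = 1. Collecting the sign factors: -1.
Product: (1)·(-1) = -1.

-1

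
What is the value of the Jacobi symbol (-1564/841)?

(-1564/841)
  = (1564/841)    [841 ≡ 1 mod 4 ⇒ (-1/841) = +1]
  = (723/841)    [1564 ≡ 723 mod 841]
  = (841/723)    [QR: 841 ≡ 1 mod 4, sign kept]
  = (118/723)    [841 ≡ 118 mod 723]
  = -(59/723)    [723 ≡ 3 mod 8 ⇒ (2/723) = -1]
  = (723/59)    [QR: both ≡ 3 mod 4, sign flips]
  = (15/59)    [723 ≡ 15 mod 59]
  = -(59/15)    [QR: both ≡ 3 mod 4, sign flips]
  = -(14/15)    [59 ≡ 14 mod 15]
  = -(7/15)    [15 ≡ 7 mod 8 ⇒ (2/15) = +1]
  = (15/7)    [QR: both ≡ 3 mod 4, sign flips]
  = (1/7)    [15 ≡ 1 mod 7]
  = 1    [(1/7) = 1]

1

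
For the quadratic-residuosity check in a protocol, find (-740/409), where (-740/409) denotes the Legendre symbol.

Reduce the numerator: -740 ≡ 78 (mod 409), so (-740/409) = (78/409).
Factor out 2: 78 = 2·39. Since 409 ≡ 1 (mod 8), (2/409) = +1. Now have (39/409).
409 ≡ 1 (mod 4), so quadratic reciprocity gives (39/409) = (409/39). Reduce: 409 ≡ 19 (mod 39). Now have (19/39).
Both 19 ≡ 3 and 39 ≡ 3 (mod 4), so reciprocity gives (19/39) = -(39/19). Reduce: 39 ≡ 1 (mod 19). Now have -(1/19).
(1/19) = 1. Collecting the sign factors: -1.

-1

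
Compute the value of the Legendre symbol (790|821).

Factor out 2: 790 = 2·395. Since 821 ≡ 5 (mod 8), (2|821) = -1. Now have -(395|821).
821 ≡ 1 (mod 4), so quadratic reciprocity gives (395|821) = (821|395). Reduce: 821 ≡ 31 (mod 395). Now have -(31|395).
Both 31 ≡ 3 and 395 ≡ 3 (mod 4), so reciprocity gives (31|395) = -(395|31). Reduce: 395 ≡ 23 (mod 31). Now have (23|31).
Both 23 ≡ 3 and 31 ≡ 3 (mod 4), so reciprocity gives (23|31) = -(31|23). Reduce: 31 ≡ 8 (mod 23). Now have -(8|23).
Factor out 2: 8 = 2^3. Since 23 ≡ 7 (mod 8), (2|23) = +1, and (2|23)^3 = +1. Now have -(1|23).
(1|23) = 1. Collecting the sign factors: -1.

-1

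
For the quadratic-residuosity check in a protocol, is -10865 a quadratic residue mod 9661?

Pull out -1: (-10865|9661) = (-1|9661)·(10865|9661). Since 9661 ≡ 1 (mod 4), (-1|9661) = +1. Now have (10865|9661).
Reduce the numerator: 10865 ≡ 1204 (mod 9661), so (10865|9661) = (1204|9661).
Factor out 2: 1204 = 2^2·301. Since 9661 ≡ 5 (mod 8), (2|9661) = -1, and (2|9661)^2 = +1. Now have (301|9661).
301 ≡ 1 (mod 4), so quadratic reciprocity gives (301|9661) = (9661|301). Reduce: 9661 ≡ 29 (mod 301). Now have (29|301).
29 ≡ 1 (mod 4), so quadratic reciprocity gives (29|301) = (301|29). Reduce: 301 ≡ 11 (mod 29). Now have (11|29).
29 ≡ 1 (mod 4), so quadratic reciprocity gives (11|29) = (29|11). Reduce: 29 ≡ 7 (mod 11). Now have (7|11).
Both 7 ≡ 3 and 11 ≡ 3 (mod 4), so reciprocity gives (7|11) = -(11|7). Reduce: 11 ≡ 4 (mod 7). Now have -(4|7).
Factor out 2: 4 = 2^2. Since 7 ≡ 7 (mod 8), (2|7) = +1, and (2|7)^2 = +1. Now have -(1|7).
(1|7) = 1. Collecting the sign factors: -1.
The Legendre symbol is -1, so x^2 ≡ -10865 (mod 9661) has no solution.

no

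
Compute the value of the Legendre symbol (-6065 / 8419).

1

(-6065 / 8419)
  = (2354 / 8419)    [-6065 ≡ 2354 mod 8419]
  = -(1177 / 8419)    [8419 ≡ 3 mod 8 ⇒ (2 / 8419) = -1]
  = -(8419 / 1177)    [QR: 1177 ≡ 1 mod 4, sign kept]
  = -(180 / 1177)    [8419 ≡ 180 mod 1177]
  = -(45 / 1177)    [1177 ≡ 1 mod 8 ⇒ (2 / 1177)^2 = +1]
  = -(1177 / 45)    [QR: 45 ≡ 1 mod 4, sign kept]
  = -(7 / 45)    [1177 ≡ 7 mod 45]
  = -(45 / 7)    [QR: 45 ≡ 1 mod 4, sign kept]
  = -(3 / 7)    [45 ≡ 3 mod 7]
  = (7 / 3)    [QR: both ≡ 3 mod 4, sign flips]
  = (1 / 3)    [7 ≡ 1 mod 3]
  = 1    [(1 / 3) = 1]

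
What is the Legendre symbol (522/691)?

Factor out 2: 522 = 2·261. Since 691 ≡ 3 (mod 8), (2/691) = -1. Now have -(261/691).
261 ≡ 1 (mod 4), so quadratic reciprocity gives (261/691) = (691/261). Reduce: 691 ≡ 169 (mod 261). Now have -(169/261).
169 ≡ 1 (mod 4), so quadratic reciprocity gives (169/261) = (261/169). Reduce: 261 ≡ 92 (mod 169). Now have -(92/169).
Factor out 2: 92 = 2^2·23. Since 169 ≡ 1 (mod 8), (2/169) = +1, and (2/169)^2 = +1. Now have -(23/169).
169 ≡ 1 (mod 4), so quadratic reciprocity gives (23/169) = (169/23). Reduce: 169 ≡ 8 (mod 23). Now have -(8/23).
Factor out 2: 8 = 2^3. Since 23 ≡ 7 (mod 8), (2/23) = +1, and (2/23)^3 = +1. Now have -(1/23).
(1/23) = 1. Collecting the sign factors: -1.

-1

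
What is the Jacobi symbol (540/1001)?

Factor out 2: 540 = 2^2·135. Since 1001 ≡ 1 (mod 8), (2/1001) = +1, and (2/1001)^2 = +1. Now have (135/1001).
1001 ≡ 1 (mod 4), so quadratic reciprocity gives (135/1001) = (1001/135). Reduce: 1001 ≡ 56 (mod 135). Now have (56/135).
Factor out 2: 56 = 2^3·7. Since 135 ≡ 7 (mod 8), (2/135) = +1, and (2/135)^3 = +1. Now have (7/135).
Both 7 ≡ 3 and 135 ≡ 3 (mod 4), so reciprocity gives (7/135) = -(135/7). Reduce: 135 ≡ 2 (mod 7). Now have -(2/7).
Factor out 2: 2 = 2. Since 7 ≡ 7 (mod 8), (2/7) = +1. Now have -(1/7).
(1/7) = 1. Collecting the sign factors: -1.

-1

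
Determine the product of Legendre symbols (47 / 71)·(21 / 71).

1

By multiplicativity, (47·21 / 71) = (47 / 71)·(21 / 71).
First factor (47 / 71):
(47 / 71)
  = -(71 / 47)    [QR: both ≡ 3 mod 4, sign flips]
  = -(24 / 47)    [71 ≡ 24 mod 47]
  = -(3 / 47)    [47 ≡ 7 mod 8 ⇒ (2 / 47)^3 = +1]
  = (47 / 3)    [QR: both ≡ 3 mod 4, sign flips]
  = (2 / 3)    [47 ≡ 2 mod 3]
  = -(1 / 3)    [3 ≡ 3 mod 8 ⇒ (2 / 3) = -1]
  = -1    [(1 / 3) = 1]
Second factor (21 / 71):
(21 / 71)
  = (71 / 21)    [QR: 21 ≡ 1 mod 4, sign kept]
  = (8 / 21)    [71 ≡ 8 mod 21]
  = -(1 / 21)    [21 ≡ 5 mod 8 ⇒ (2 / 21)^3 = -1]
  = -1    [(1 / 21) = 1]
Product: (-1)·(-1) = 1.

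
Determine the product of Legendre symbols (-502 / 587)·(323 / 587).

By multiplicativity, (-502·323 / 587) = (-502 / 587)·(323 / 587).
First factor (-502 / 587):
(-502 / 587)
  = (85 / 587)    [-502 ≡ 85 mod 587]
  = (587 / 85)    [QR: 85 ≡ 1 mod 4, sign kept]
  = (77 / 85)    [587 ≡ 77 mod 85]
  = (85 / 77)    [QR: 77 ≡ 1 mod 4, sign kept]
  = (8 / 77)    [85 ≡ 8 mod 77]
  = -(1 / 77)    [77 ≡ 5 mod 8 ⇒ (2 / 77)^3 = -1]
  = -1    [(1 / 77) = 1]
Second factor (323 / 587):
(323 / 587)
  = -(587 / 323)    [QR: both ≡ 3 mod 4, sign flips]
  = -(264 / 323)    [587 ≡ 264 mod 323]
  = (33 / 323)    [323 ≡ 3 mod 8 ⇒ (2 / 323)^3 = -1]
  = (323 / 33)    [QR: 33 ≡ 1 mod 4, sign kept]
  = (26 / 33)    [323 ≡ 26 mod 33]
  = (13 / 33)    [33 ≡ 1 mod 8 ⇒ (2 / 33) = +1]
  = (33 / 13)    [QR: 13 ≡ 1 mod 4, sign kept]
  = (7 / 13)    [33 ≡ 7 mod 13]
  = (13 / 7)    [QR: 13 ≡ 1 mod 4, sign kept]
  = (6 / 7)    [13 ≡ 6 mod 7]
  = (3 / 7)    [7 ≡ 7 mod 8 ⇒ (2 / 7) = +1]
  = -(7 / 3)    [QR: both ≡ 3 mod 4, sign flips]
  = -(1 / 3)    [7 ≡ 1 mod 3]
  = -1    [(1 / 3) = 1]
Product: (-1)·(-1) = 1.

1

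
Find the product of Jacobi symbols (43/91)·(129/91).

-1

By multiplicativity, (43·129/91) = (43/91)·(129/91).
First factor (43/91):
(43/91)
  = -(91/43)    [QR: both ≡ 3 mod 4, sign flips]
  = -(5/43)    [91 ≡ 5 mod 43]
  = -(43/5)    [QR: 5 ≡ 1 mod 4, sign kept]
  = -(3/5)    [43 ≡ 3 mod 5]
  = -(5/3)    [QR: 5 ≡ 1 mod 4, sign kept]
  = -(2/3)    [5 ≡ 2 mod 3]
  = (1/3)    [3 ≡ 3 mod 8 ⇒ (2/3) = -1]
  = 1    [(1/3) = 1]
Second factor (129/91):
(129/91)
  = (38/91)    [129 ≡ 38 mod 91]
  = -(19/91)    [91 ≡ 3 mod 8 ⇒ (2/91) = -1]
  = (91/19)    [QR: both ≡ 3 mod 4, sign flips]
  = (15/19)    [91 ≡ 15 mod 19]
  = -(19/15)    [QR: both ≡ 3 mod 4, sign flips]
  = -(4/15)    [19 ≡ 4 mod 15]
  = -(1/15)    [15 ≡ 7 mod 8 ⇒ (2/15)^2 = +1]
  = -1    [(1/15) = 1]
Product: (1)·(-1) = -1.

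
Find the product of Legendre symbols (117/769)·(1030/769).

By multiplicativity, (117·1030/769) = (117/769)·(1030/769).
First factor (117/769):
(117/769)
  = (769/117)    [QR: 117 ≡ 1 mod 4, sign kept]
  = (67/117)    [769 ≡ 67 mod 117]
  = (117/67)    [QR: 117 ≡ 1 mod 4, sign kept]
  = (50/67)    [117 ≡ 50 mod 67]
  = -(25/67)    [67 ≡ 3 mod 8 ⇒ (2/67) = -1]
  = -(67/25)    [QR: 25 ≡ 1 mod 4, sign kept]
  = -(17/25)    [67 ≡ 17 mod 25]
  = -(25/17)    [QR: 17 ≡ 1 mod 4, sign kept]
  = -(8/17)    [25 ≡ 8 mod 17]
  = -(1/17)    [17 ≡ 1 mod 8 ⇒ (2/17)^3 = +1]
  = -1    [(1/17) = 1]
Second factor (1030/769):
(1030/769)
  = (261/769)    [1030 ≡ 261 mod 769]
  = (769/261)    [QR: 261 ≡ 1 mod 4, sign kept]
  = (247/261)    [769 ≡ 247 mod 261]
  = (261/247)    [QR: 261 ≡ 1 mod 4, sign kept]
  = (14/247)    [261 ≡ 14 mod 247]
  = (7/247)    [247 ≡ 7 mod 8 ⇒ (2/247) = +1]
  = -(247/7)    [QR: both ≡ 3 mod 4, sign flips]
  = -(2/7)    [247 ≡ 2 mod 7]
  = -(1/7)    [7 ≡ 7 mod 8 ⇒ (2/7) = +1]
  = -1    [(1/7) = 1]
Product: (-1)·(-1) = 1.

1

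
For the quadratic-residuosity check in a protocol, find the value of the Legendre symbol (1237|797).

(1237|797)
  = (440|797)    [1237 ≡ 440 mod 797]
  = -(55|797)    [797 ≡ 5 mod 8 ⇒ (2|797)^3 = -1]
  = -(797|55)    [QR: 797 ≡ 1 mod 4, sign kept]
  = -(27|55)    [797 ≡ 27 mod 55]
  = (55|27)    [QR: both ≡ 3 mod 4, sign flips]
  = (1|27)    [55 ≡ 1 mod 27]
  = 1    [(1|27) = 1]

1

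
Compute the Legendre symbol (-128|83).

1

Pull out -1: (-128|83) = (-1|83)·(128|83). Since 83 ≡ 3 (mod 4), (-1|83) = -1. Now have -(128|83).
Reduce the numerator: 128 ≡ 45 (mod 83), so (128|83) = (45|83).
45 ≡ 1 (mod 4), so quadratic reciprocity gives (45|83) = (83|45). Reduce: 83 ≡ 38 (mod 45). Now have -(38|45).
Factor out 2: 38 = 2·19. Since 45 ≡ 5 (mod 8), (2|45) = -1. Now have (19|45).
45 ≡ 1 (mod 4), so quadratic reciprocity gives (19|45) = (45|19). Reduce: 45 ≡ 7 (mod 19). Now have (7|19).
Both 7 ≡ 3 and 19 ≡ 3 (mod 4), so reciprocity gives (7|19) = -(19|7). Reduce: 19 ≡ 5 (mod 7). Now have -(5|7).
5 ≡ 1 (mod 4), so quadratic reciprocity gives (5|7) = (7|5). Reduce: 7 ≡ 2 (mod 5). Now have -(2|5).
Factor out 2: 2 = 2. Since 5 ≡ 5 (mod 8), (2|5) = -1. Now have (1|5).
(1|5) = 1. Collecting the sign factors: 1.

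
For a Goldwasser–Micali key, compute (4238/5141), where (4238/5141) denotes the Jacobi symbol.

(4238/5141)
  = -(2119/5141)    [5141 ≡ 5 mod 8 ⇒ (2/5141) = -1]
  = -(5141/2119)    [QR: 5141 ≡ 1 mod 4, sign kept]
  = -(903/2119)    [5141 ≡ 903 mod 2119]
  = (2119/903)    [QR: both ≡ 3 mod 4, sign flips]
  = (313/903)    [2119 ≡ 313 mod 903]
  = (903/313)    [QR: 313 ≡ 1 mod 4, sign kept]
  = (277/313)    [903 ≡ 277 mod 313]
  = (313/277)    [QR: 277 ≡ 1 mod 4, sign kept]
  = (36/277)    [313 ≡ 36 mod 277]
  = (9/277)    [277 ≡ 5 mod 8 ⇒ (2/277)^2 = +1]
  = (277/9)    [QR: 9 ≡ 1 mod 4, sign kept]
  = (7/9)    [277 ≡ 7 mod 9]
  = (9/7)    [QR: 9 ≡ 1 mod 4, sign kept]
  = (2/7)    [9 ≡ 2 mod 7]
  = (1/7)    [7 ≡ 7 mod 8 ⇒ (2/7) = +1]
  = 1    [(1/7) = 1]

1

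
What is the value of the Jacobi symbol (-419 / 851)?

1

Reduce the numerator: -419 ≡ 432 (mod 851), so (-419 / 851) = (432 / 851).
Factor out 2: 432 = 2^4·27. Since 851 ≡ 3 (mod 8), (2 / 851) = -1, and (2 / 851)^4 = +1. Now have (27 / 851).
Both 27 ≡ 3 and 851 ≡ 3 (mod 4), so reciprocity gives (27 / 851) = -(851 / 27). Reduce: 851 ≡ 14 (mod 27). Now have -(14 / 27).
Factor out 2: 14 = 2·7. Since 27 ≡ 3 (mod 8), (2 / 27) = -1. Now have (7 / 27).
Both 7 ≡ 3 and 27 ≡ 3 (mod 4), so reciprocity gives (7 / 27) = -(27 / 7). Reduce: 27 ≡ 6 (mod 7). Now have -(6 / 7).
Factor out 2: 6 = 2·3. Since 7 ≡ 7 (mod 8), (2 / 7) = +1. Now have -(3 / 7).
Both 3 ≡ 3 and 7 ≡ 3 (mod 4), so reciprocity gives (3 / 7) = -(7 / 3). Reduce: 7 ≡ 1 (mod 3). Now have (1 / 3).
(1 / 3) = 1. Collecting the sign factors: 1.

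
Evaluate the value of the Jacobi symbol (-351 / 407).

(-351 / 407)
  = (56 / 407)    [-351 ≡ 56 mod 407]
  = (7 / 407)    [407 ≡ 7 mod 8 ⇒ (2 / 407)^3 = +1]
  = -(407 / 7)    [QR: both ≡ 3 mod 4, sign flips]
  = -(1 / 7)    [407 ≡ 1 mod 7]
  = -1    [(1 / 7) = 1]

-1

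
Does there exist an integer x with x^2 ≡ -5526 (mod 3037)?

(-5526|3037)
  = (5526|3037)    [3037 ≡ 1 mod 4 ⇒ (-1|3037) = +1]
  = (2489|3037)    [5526 ≡ 2489 mod 3037]
  = (3037|2489)    [QR: 2489 ≡ 1 mod 4, sign kept]
  = (548|2489)    [3037 ≡ 548 mod 2489]
  = (137|2489)    [2489 ≡ 1 mod 8 ⇒ (2|2489)^2 = +1]
  = (2489|137)    [QR: 137 ≡ 1 mod 4, sign kept]
  = (23|137)    [2489 ≡ 23 mod 137]
  = (137|23)    [QR: 137 ≡ 1 mod 4, sign kept]
  = (22|23)    [137 ≡ 22 mod 23]
  = (11|23)    [23 ≡ 7 mod 8 ⇒ (2|23) = +1]
  = -(23|11)    [QR: both ≡ 3 mod 4, sign flips]
  = -(1|11)    [23 ≡ 1 mod 11]
  = -1    [(1|11) = 1]
(-5526|3037) = -1, and 3037 is prime, so -5526 is not a quadratic residue mod 3037.

no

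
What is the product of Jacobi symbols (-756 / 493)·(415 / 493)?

By multiplicativity, (-756·415 / 493) = (-756 / 493)·(415 / 493).
First factor (-756 / 493):
(-756 / 493)
  = (230 / 493)    [-756 ≡ 230 mod 493]
  = -(115 / 493)    [493 ≡ 5 mod 8 ⇒ (2 / 493) = -1]
  = -(493 / 115)    [QR: 493 ≡ 1 mod 4, sign kept]
  = -(33 / 115)    [493 ≡ 33 mod 115]
  = -(115 / 33)    [QR: 33 ≡ 1 mod 4, sign kept]
  = -(16 / 33)    [115 ≡ 16 mod 33]
  = -(1 / 33)    [33 ≡ 1 mod 8 ⇒ (2 / 33)^4 = +1]
  = -1    [(1 / 33) = 1]
Second factor (415 / 493):
(415 / 493)
  = (493 / 415)    [QR: 493 ≡ 1 mod 4, sign kept]
  = (78 / 415)    [493 ≡ 78 mod 415]
  = (39 / 415)    [415 ≡ 7 mod 8 ⇒ (2 / 415) = +1]
  = -(415 / 39)    [QR: both ≡ 3 mod 4, sign flips]
  = -(25 / 39)    [415 ≡ 25 mod 39]
  = -(39 / 25)    [QR: 25 ≡ 1 mod 4, sign kept]
  = -(14 / 25)    [39 ≡ 14 mod 25]
  = -(7 / 25)    [25 ≡ 1 mod 8 ⇒ (2 / 25) = +1]
  = -(25 / 7)    [QR: 25 ≡ 1 mod 4, sign kept]
  = -(4 / 7)    [25 ≡ 4 mod 7]
  = -(1 / 7)    [7 ≡ 7 mod 8 ⇒ (2 / 7)^2 = +1]
  = -1    [(1 / 7) = 1]
Product: (-1)·(-1) = 1.

1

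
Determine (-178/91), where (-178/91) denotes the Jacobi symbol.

1

Pull out -1: (-178/91) = (-1/91)·(178/91). Since 91 ≡ 3 (mod 4), (-1/91) = -1. Now have -(178/91).
Reduce the numerator: 178 ≡ 87 (mod 91), so (178/91) = (87/91).
Both 87 ≡ 3 and 91 ≡ 3 (mod 4), so reciprocity gives (87/91) = -(91/87). Reduce: 91 ≡ 4 (mod 87). Now have (4/87).
Factor out 2: 4 = 2^2. Since 87 ≡ 7 (mod 8), (2/87) = +1, and (2/87)^2 = +1. Now have (1/87).
(1/87) = 1. Collecting the sign factors: 1.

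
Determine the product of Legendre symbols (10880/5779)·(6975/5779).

-1

By multiplicativity, (10880·6975/5779) = (10880/5779)·(6975/5779).
First factor (10880/5779):
(10880/5779)
  = (5101/5779)    [10880 ≡ 5101 mod 5779]
  = (5779/5101)    [QR: 5101 ≡ 1 mod 4, sign kept]
  = (678/5101)    [5779 ≡ 678 mod 5101]
  = -(339/5101)    [5101 ≡ 5 mod 8 ⇒ (2/5101) = -1]
  = -(5101/339)    [QR: 5101 ≡ 1 mod 4, sign kept]
  = -(16/339)    [5101 ≡ 16 mod 339]
  = -(1/339)    [339 ≡ 3 mod 8 ⇒ (2/339)^4 = +1]
  = -1    [(1/339) = 1]
Second factor (6975/5779):
(6975/5779)
  = (1196/5779)    [6975 ≡ 1196 mod 5779]
  = (299/5779)    [5779 ≡ 3 mod 8 ⇒ (2/5779)^2 = +1]
  = -(5779/299)    [QR: both ≡ 3 mod 4, sign flips]
  = -(98/299)    [5779 ≡ 98 mod 299]
  = (49/299)    [299 ≡ 3 mod 8 ⇒ (2/299) = -1]
  = (299/49)    [QR: 49 ≡ 1 mod 4, sign kept]
  = (5/49)    [299 ≡ 5 mod 49]
  = (49/5)    [QR: 5 ≡ 1 mod 4, sign kept]
  = (4/5)    [49 ≡ 4 mod 5]
  = (1/5)    [5 ≡ 5 mod 8 ⇒ (2/5)^2 = +1]
  = 1    [(1/5) = 1]
Product: (-1)·(1) = -1.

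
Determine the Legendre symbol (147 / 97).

Reduce the numerator: 147 ≡ 50 (mod 97), so (147 / 97) = (50 / 97).
Factor out 2: 50 = 2·25. Since 97 ≡ 1 (mod 8), (2 / 97) = +1. Now have (25 / 97).
25 ≡ 1 (mod 4), so quadratic reciprocity gives (25 / 97) = (97 / 25). Reduce: 97 ≡ 22 (mod 25). Now have (22 / 25).
Factor out 2: 22 = 2·11. Since 25 ≡ 1 (mod 8), (2 / 25) = +1. Now have (11 / 25).
25 ≡ 1 (mod 4), so quadratic reciprocity gives (11 / 25) = (25 / 11). Reduce: 25 ≡ 3 (mod 11). Now have (3 / 11).
Both 3 ≡ 3 and 11 ≡ 3 (mod 4), so reciprocity gives (3 / 11) = -(11 / 3). Reduce: 11 ≡ 2 (mod 3). Now have -(2 / 3).
Factor out 2: 2 = 2. Since 3 ≡ 3 (mod 8), (2 / 3) = -1. Now have (1 / 3).
(1 / 3) = 1. Collecting the sign factors: 1.

1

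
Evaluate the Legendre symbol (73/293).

73 ≡ 1 (mod 4), so quadratic reciprocity gives (73/293) = (293/73). Reduce: 293 ≡ 1 (mod 73). Now have (1/73).
(1/73) = 1. Collecting the sign factors: 1.

1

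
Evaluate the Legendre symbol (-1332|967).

(-1332|967)
  = (602|967)    [-1332 ≡ 602 mod 967]
  = (301|967)    [967 ≡ 7 mod 8 ⇒ (2|967) = +1]
  = (967|301)    [QR: 301 ≡ 1 mod 4, sign kept]
  = (64|301)    [967 ≡ 64 mod 301]
  = (1|301)    [301 ≡ 5 mod 8 ⇒ (2|301)^6 = +1]
  = 1    [(1|301) = 1]

1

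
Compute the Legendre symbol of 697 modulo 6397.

697 ≡ 1 (mod 4), so quadratic reciprocity gives (697/6397) = (6397/697). Reduce: 6397 ≡ 124 (mod 697). Now have (124/697).
Factor out 2: 124 = 2^2·31. Since 697 ≡ 1 (mod 8), (2/697) = +1, and (2/697)^2 = +1. Now have (31/697).
697 ≡ 1 (mod 4), so quadratic reciprocity gives (31/697) = (697/31). Reduce: 697 ≡ 15 (mod 31). Now have (15/31).
Both 15 ≡ 3 and 31 ≡ 3 (mod 4), so reciprocity gives (15/31) = -(31/15). Reduce: 31 ≡ 1 (mod 15). Now have -(1/15).
(1/15) = 1. Collecting the sign factors: -1.

-1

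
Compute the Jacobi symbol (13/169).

13 ≡ 1 (mod 4), so quadratic reciprocity gives (13/169) = (169/13). Reduce: 169 ≡ 0 (mod 13). Now have (0/13).
The numerator is now 0 with denominator 13 > 1: the symbol is 0.

0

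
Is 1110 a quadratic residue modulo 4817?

Factor out 2: 1110 = 2·555. Since 4817 ≡ 1 (mod 8), (2/4817) = +1. Now have (555/4817).
4817 ≡ 1 (mod 4), so quadratic reciprocity gives (555/4817) = (4817/555). Reduce: 4817 ≡ 377 (mod 555). Now have (377/555).
377 ≡ 1 (mod 4), so quadratic reciprocity gives (377/555) = (555/377). Reduce: 555 ≡ 178 (mod 377). Now have (178/377).
Factor out 2: 178 = 2·89. Since 377 ≡ 1 (mod 8), (2/377) = +1. Now have (89/377).
89 ≡ 1 (mod 4), so quadratic reciprocity gives (89/377) = (377/89). Reduce: 377 ≡ 21 (mod 89). Now have (21/89).
21 ≡ 1 (mod 4), so quadratic reciprocity gives (21/89) = (89/21). Reduce: 89 ≡ 5 (mod 21). Now have (5/21).
5 ≡ 1 (mod 4), so quadratic reciprocity gives (5/21) = (21/5). Reduce: 21 ≡ 1 (mod 5). Now have (1/5).
(1/5) = 1. Collecting the sign factors: 1.
The Legendre symbol is 1, so x^2 ≡ 1110 (mod 4817) has solution.

yes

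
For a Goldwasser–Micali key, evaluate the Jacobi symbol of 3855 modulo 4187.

1

Both 3855 ≡ 3 and 4187 ≡ 3 (mod 4), so reciprocity gives (3855/4187) = -(4187/3855). Reduce: 4187 ≡ 332 (mod 3855). Now have -(332/3855).
Factor out 2: 332 = 2^2·83. Since 3855 ≡ 7 (mod 8), (2/3855) = +1, and (2/3855)^2 = +1. Now have -(83/3855).
Both 83 ≡ 3 and 3855 ≡ 3 (mod 4), so reciprocity gives (83/3855) = -(3855/83). Reduce: 3855 ≡ 37 (mod 83). Now have (37/83).
37 ≡ 1 (mod 4), so quadratic reciprocity gives (37/83) = (83/37). Reduce: 83 ≡ 9 (mod 37). Now have (9/37).
9 ≡ 1 (mod 4), so quadratic reciprocity gives (9/37) = (37/9). Reduce: 37 ≡ 1 (mod 9). Now have (1/9).
(1/9) = 1. Collecting the sign factors: 1.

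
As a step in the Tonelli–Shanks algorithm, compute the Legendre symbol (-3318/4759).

-1

(-3318/4759)
  = -(3318/4759)    [4759 ≡ 3 mod 4 ⇒ (-1/4759) = -1]
  = -(1659/4759)    [4759 ≡ 7 mod 8 ⇒ (2/4759) = +1]
  = (4759/1659)    [QR: both ≡ 3 mod 4, sign flips]
  = (1441/1659)    [4759 ≡ 1441 mod 1659]
  = (1659/1441)    [QR: 1441 ≡ 1 mod 4, sign kept]
  = (218/1441)    [1659 ≡ 218 mod 1441]
  = (109/1441)    [1441 ≡ 1 mod 8 ⇒ (2/1441) = +1]
  = (1441/109)    [QR: 109 ≡ 1 mod 4, sign kept]
  = (24/109)    [1441 ≡ 24 mod 109]
  = -(3/109)    [109 ≡ 5 mod 8 ⇒ (2/109)^3 = -1]
  = -(109/3)    [QR: 109 ≡ 1 mod 4, sign kept]
  = -(1/3)    [109 ≡ 1 mod 3]
  = -1    [(1/3) = 1]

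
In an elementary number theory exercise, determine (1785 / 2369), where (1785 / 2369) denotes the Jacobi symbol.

(1785 / 2369)
  = (2369 / 1785)    [QR: 1785 ≡ 1 mod 4, sign kept]
  = (584 / 1785)    [2369 ≡ 584 mod 1785]
  = (73 / 1785)    [1785 ≡ 1 mod 8 ⇒ (2 / 1785)^3 = +1]
  = (1785 / 73)    [QR: 73 ≡ 1 mod 4, sign kept]
  = (33 / 73)    [1785 ≡ 33 mod 73]
  = (73 / 33)    [QR: 33 ≡ 1 mod 4, sign kept]
  = (7 / 33)    [73 ≡ 7 mod 33]
  = (33 / 7)    [QR: 33 ≡ 1 mod 4, sign kept]
  = (5 / 7)    [33 ≡ 5 mod 7]
  = (7 / 5)    [QR: 5 ≡ 1 mod 4, sign kept]
  = (2 / 5)    [7 ≡ 2 mod 5]
  = -(1 / 5)    [5 ≡ 5 mod 8 ⇒ (2 / 5) = -1]
  = -1    [(1 / 5) = 1]

-1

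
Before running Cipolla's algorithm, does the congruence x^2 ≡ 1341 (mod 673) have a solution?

no

(1341|673)
  = (668|673)    [1341 ≡ 668 mod 673]
  = (167|673)    [673 ≡ 1 mod 8 ⇒ (2|673)^2 = +1]
  = (673|167)    [QR: 673 ≡ 1 mod 4, sign kept]
  = (5|167)    [673 ≡ 5 mod 167]
  = (167|5)    [QR: 5 ≡ 1 mod 4, sign kept]
  = (2|5)    [167 ≡ 2 mod 5]
  = -(1|5)    [5 ≡ 5 mod 8 ⇒ (2|5) = -1]
  = -1    [(1|5) = 1]
The Legendre symbol is -1, so x^2 ≡ 1341 (mod 673) has no solution.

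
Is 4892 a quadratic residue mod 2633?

Reduce the numerator: 4892 ≡ 2259 (mod 2633), so (4892|2633) = (2259|2633).
2633 ≡ 1 (mod 4), so quadratic reciprocity gives (2259|2633) = (2633|2259). Reduce: 2633 ≡ 374 (mod 2259). Now have (374|2259).
Factor out 2: 374 = 2·187. Since 2259 ≡ 3 (mod 8), (2|2259) = -1. Now have -(187|2259).
Both 187 ≡ 3 and 2259 ≡ 3 (mod 4), so reciprocity gives (187|2259) = -(2259|187). Reduce: 2259 ≡ 15 (mod 187). Now have (15|187).
Both 15 ≡ 3 and 187 ≡ 3 (mod 4), so reciprocity gives (15|187) = -(187|15). Reduce: 187 ≡ 7 (mod 15). Now have -(7|15).
Both 7 ≡ 3 and 15 ≡ 3 (mod 4), so reciprocity gives (7|15) = -(15|7). Reduce: 15 ≡ 1 (mod 7). Now have (1|7).
(1|7) = 1. Collecting the sign factors: 1.
The Legendre symbol is 1, so x^2 ≡ 4892 (mod 2633) has solution.

yes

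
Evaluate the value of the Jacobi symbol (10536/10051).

(10536/10051)
  = (485/10051)    [10536 ≡ 485 mod 10051]
  = (10051/485)    [QR: 485 ≡ 1 mod 4, sign kept]
  = (351/485)    [10051 ≡ 351 mod 485]
  = (485/351)    [QR: 485 ≡ 1 mod 4, sign kept]
  = (134/351)    [485 ≡ 134 mod 351]
  = (67/351)    [351 ≡ 7 mod 8 ⇒ (2/351) = +1]
  = -(351/67)    [QR: both ≡ 3 mod 4, sign flips]
  = -(16/67)    [351 ≡ 16 mod 67]
  = -(1/67)    [67 ≡ 3 mod 8 ⇒ (2/67)^4 = +1]
  = -1    [(1/67) = 1]

-1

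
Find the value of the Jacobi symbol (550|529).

(550|529)
  = (21|529)    [550 ≡ 21 mod 529]
  = (529|21)    [QR: 21 ≡ 1 mod 4, sign kept]
  = (4|21)    [529 ≡ 4 mod 21]
  = (1|21)    [21 ≡ 5 mod 8 ⇒ (2|21)^2 = +1]
  = 1    [(1|21) = 1]

1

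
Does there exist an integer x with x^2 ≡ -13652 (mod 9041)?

yes

Pull out -1: (-13652/9041) = (-1/9041)·(13652/9041). Since 9041 ≡ 1 (mod 4), (-1/9041) = +1. Now have (13652/9041).
Reduce the numerator: 13652 ≡ 4611 (mod 9041), so (13652/9041) = (4611/9041).
9041 ≡ 1 (mod 4), so quadratic reciprocity gives (4611/9041) = (9041/4611). Reduce: 9041 ≡ 4430 (mod 4611). Now have (4430/4611).
Factor out 2: 4430 = 2·2215. Since 4611 ≡ 3 (mod 8), (2/4611) = -1. Now have -(2215/4611).
Both 2215 ≡ 3 and 4611 ≡ 3 (mod 4), so reciprocity gives (2215/4611) = -(4611/2215). Reduce: 4611 ≡ 181 (mod 2215). Now have (181/2215).
181 ≡ 1 (mod 4), so quadratic reciprocity gives (181/2215) = (2215/181). Reduce: 2215 ≡ 43 (mod 181). Now have (43/181).
181 ≡ 1 (mod 4), so quadratic reciprocity gives (43/181) = (181/43). Reduce: 181 ≡ 9 (mod 43). Now have (9/43).
9 ≡ 1 (mod 4), so quadratic reciprocity gives (9/43) = (43/9). Reduce: 43 ≡ 7 (mod 9). Now have (7/9).
9 ≡ 1 (mod 4), so quadratic reciprocity gives (7/9) = (9/7). Reduce: 9 ≡ 2 (mod 7). Now have (2/7).
Factor out 2: 2 = 2. Since 7 ≡ 7 (mod 8), (2/7) = +1. Now have (1/7).
(1/7) = 1. Collecting the sign factors: 1.
The Legendre symbol is 1, so x^2 ≡ -13652 (mod 9041) has solution.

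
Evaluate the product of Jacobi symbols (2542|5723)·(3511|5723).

-1

By multiplicativity, (2542·3511|5723) = (2542|5723)·(3511|5723).
First factor (2542|5723):
Factor out 2: 2542 = 2·1271. Since 5723 ≡ 3 (mod 8), (2|5723) = -1. Now have -(1271|5723).
Both 1271 ≡ 3 and 5723 ≡ 3 (mod 4), so reciprocity gives (1271|5723) = -(5723|1271). Reduce: 5723 ≡ 639 (mod 1271). Now have (639|1271).
Both 639 ≡ 3 and 1271 ≡ 3 (mod 4), so reciprocity gives (639|1271) = -(1271|639). Reduce: 1271 ≡ 632 (mod 639). Now have -(632|639).
Factor out 2: 632 = 2^3·79. Since 639 ≡ 7 (mod 8), (2|639) = +1, and (2|639)^3 = +1. Now have -(79|639).
Both 79 ≡ 3 and 639 ≡ 3 (mod 4), so reciprocity gives (79|639) = -(639|79). Reduce: 639 ≡ 7 (mod 79). Now have (7|79).
Both 7 ≡ 3 and 79 ≡ 3 (mod 4), so reciprocity gives (7|79) = -(79|7). Reduce: 79 ≡ 2 (mod 7). Now have -(2|7).
Factor out 2: 2 = 2. Since 7 ≡ 7 (mod 8), (2|7) = +1. Now have -(1|7).
(1|7) = 1. Collecting the sign factors: -1.
Second factor (3511|5723):
Both 3511 ≡ 3 and 5723 ≡ 3 (mod 4), so reciprocity gives (3511|5723) = -(5723|3511). Reduce: 5723 ≡ 2212 (mod 3511). Now have -(2212|3511).
Factor out 2: 2212 = 2^2·553. Since 3511 ≡ 7 (mod 8), (2|3511) = +1, and (2|3511)^2 = +1. Now have -(553|3511).
553 ≡ 1 (mod 4), so quadratic reciprocity gives (553|3511) = (3511|553). Reduce: 3511 ≡ 193 (mod 553). Now have -(193|553).
193 ≡ 1 (mod 4), so quadratic reciprocity gives (193|553) = (553|193). Reduce: 553 ≡ 167 (mod 193). Now have -(167|193).
193 ≡ 1 (mod 4), so quadratic reciprocity gives (167|193) = (193|167). Reduce: 193 ≡ 26 (mod 167). Now have -(26|167).
Factor out 2: 26 = 2·13. Since 167 ≡ 7 (mod 8), (2|167) = +1. Now have -(13|167).
13 ≡ 1 (mod 4), so quadratic reciprocity gives (13|167) = (167|13). Reduce: 167 ≡ 11 (mod 13). Now have -(11|13).
13 ≡ 1 (mod 4), so quadratic reciprocity gives (11|13) = (13|11). Reduce: 13 ≡ 2 (mod 11). Now have -(2|11).
Factor out 2: 2 = 2. Since 11 ≡ 3 (mod 8), (2|11) = -1. Now have (1|11).
(1|11) = 1. Collecting the sign factors: 1.
Product: (-1)·(1) = -1.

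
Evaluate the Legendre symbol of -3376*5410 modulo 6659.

By multiplicativity, (-3376·5410|6659) = (-3376|6659)·(5410|6659).
First factor (-3376|6659):
(-3376|6659)
  = -(3376|6659)    [6659 ≡ 3 mod 4 ⇒ (-1|6659) = -1]
  = -(211|6659)    [6659 ≡ 3 mod 8 ⇒ (2|6659)^4 = +1]
  = (6659|211)    [QR: both ≡ 3 mod 4, sign flips]
  = (118|211)    [6659 ≡ 118 mod 211]
  = -(59|211)    [211 ≡ 3 mod 8 ⇒ (2|211) = -1]
  = (211|59)    [QR: both ≡ 3 mod 4, sign flips]
  = (34|59)    [211 ≡ 34 mod 59]
  = -(17|59)    [59 ≡ 3 mod 8 ⇒ (2|59) = -1]
  = -(59|17)    [QR: 17 ≡ 1 mod 4, sign kept]
  = -(8|17)    [59 ≡ 8 mod 17]
  = -(1|17)    [17 ≡ 1 mod 8 ⇒ (2|17)^3 = +1]
  = -1    [(1|17) = 1]
Second factor (5410|6659):
(5410|6659)
  = -(2705|6659)    [6659 ≡ 3 mod 8 ⇒ (2|6659) = -1]
  = -(6659|2705)    [QR: 2705 ≡ 1 mod 4, sign kept]
  = -(1249|2705)    [6659 ≡ 1249 mod 2705]
  = -(2705|1249)    [QR: 1249 ≡ 1 mod 4, sign kept]
  = -(207|1249)    [2705 ≡ 207 mod 1249]
  = -(1249|207)    [QR: 1249 ≡ 1 mod 4, sign kept]
  = -(7|207)    [1249 ≡ 7 mod 207]
  = (207|7)    [QR: both ≡ 3 mod 4, sign flips]
  = (4|7)    [207 ≡ 4 mod 7]
  = (1|7)    [7 ≡ 7 mod 8 ⇒ (2|7)^2 = +1]
  = 1    [(1|7) = 1]
Product: (-1)·(1) = -1.

-1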